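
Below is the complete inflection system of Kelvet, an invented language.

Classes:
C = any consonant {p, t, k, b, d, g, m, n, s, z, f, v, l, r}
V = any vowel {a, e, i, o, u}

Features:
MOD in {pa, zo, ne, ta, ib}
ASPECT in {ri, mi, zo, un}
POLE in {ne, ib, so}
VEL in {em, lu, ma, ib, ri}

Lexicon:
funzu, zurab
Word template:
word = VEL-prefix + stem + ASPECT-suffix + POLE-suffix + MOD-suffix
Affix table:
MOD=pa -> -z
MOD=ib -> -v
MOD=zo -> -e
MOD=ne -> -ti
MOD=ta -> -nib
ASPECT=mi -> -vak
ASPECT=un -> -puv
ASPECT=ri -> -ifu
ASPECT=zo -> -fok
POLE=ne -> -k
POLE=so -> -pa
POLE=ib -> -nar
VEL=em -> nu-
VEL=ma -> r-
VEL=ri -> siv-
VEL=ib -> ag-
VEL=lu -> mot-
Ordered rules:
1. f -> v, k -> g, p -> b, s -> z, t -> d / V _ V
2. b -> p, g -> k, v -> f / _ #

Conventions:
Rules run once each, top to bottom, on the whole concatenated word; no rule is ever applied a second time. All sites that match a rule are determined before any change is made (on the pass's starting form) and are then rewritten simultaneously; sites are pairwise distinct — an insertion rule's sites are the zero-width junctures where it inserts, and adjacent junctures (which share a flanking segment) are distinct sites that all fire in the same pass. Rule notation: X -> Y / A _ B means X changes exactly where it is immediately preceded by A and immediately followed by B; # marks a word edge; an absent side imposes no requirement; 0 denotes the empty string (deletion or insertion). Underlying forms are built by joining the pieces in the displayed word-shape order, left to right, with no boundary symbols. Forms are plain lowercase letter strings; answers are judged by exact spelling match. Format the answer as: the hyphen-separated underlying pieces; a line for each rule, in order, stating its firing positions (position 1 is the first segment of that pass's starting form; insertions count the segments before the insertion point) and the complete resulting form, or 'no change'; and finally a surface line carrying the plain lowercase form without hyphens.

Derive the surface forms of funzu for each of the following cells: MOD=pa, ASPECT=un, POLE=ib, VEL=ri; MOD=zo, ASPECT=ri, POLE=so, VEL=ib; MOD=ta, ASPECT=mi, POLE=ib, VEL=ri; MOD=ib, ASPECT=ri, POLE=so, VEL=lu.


cell MOD=pa, ASPECT=un, POLE=ib, VEL=ri:
underlying: siv-funzu-puv-nar-z
1. f -> v, k -> g, p -> b, s -> z, t -> d / V _ V: fires at position(s) 9: sivfunzubuvnarz
2. b -> p, g -> k, v -> f / _ #: no change
surface: sivfunzubuvnarz

cell MOD=zo, ASPECT=ri, POLE=so, VEL=ib:
underlying: ag-funzu-ifu-pa-e
1. f -> v, k -> g, p -> b, s -> z, t -> d / V _ V: fires at position(s) 9, 11: agfunzuivubae
2. b -> p, g -> k, v -> f / _ #: no change
surface: agfunzuivubae

cell MOD=ta, ASPECT=mi, POLE=ib, VEL=ri:
underlying: siv-funzu-vak-nar-nib
1. f -> v, k -> g, p -> b, s -> z, t -> d / V _ V: no change
2. b -> p, g -> k, v -> f / _ #: fires at position(s) 17: sivfunzuvaknarnip
surface: sivfunzuvaknarnip

cell MOD=ib, ASPECT=ri, POLE=so, VEL=lu:
underlying: mot-funzu-ifu-pa-v
1. f -> v, k -> g, p -> b, s -> z, t -> d / V _ V: fires at position(s) 10, 12: motfunzuivubav
2. b -> p, g -> k, v -> f / _ #: fires at position(s) 14: motfunzuivubaf
surface: motfunzuivubaf


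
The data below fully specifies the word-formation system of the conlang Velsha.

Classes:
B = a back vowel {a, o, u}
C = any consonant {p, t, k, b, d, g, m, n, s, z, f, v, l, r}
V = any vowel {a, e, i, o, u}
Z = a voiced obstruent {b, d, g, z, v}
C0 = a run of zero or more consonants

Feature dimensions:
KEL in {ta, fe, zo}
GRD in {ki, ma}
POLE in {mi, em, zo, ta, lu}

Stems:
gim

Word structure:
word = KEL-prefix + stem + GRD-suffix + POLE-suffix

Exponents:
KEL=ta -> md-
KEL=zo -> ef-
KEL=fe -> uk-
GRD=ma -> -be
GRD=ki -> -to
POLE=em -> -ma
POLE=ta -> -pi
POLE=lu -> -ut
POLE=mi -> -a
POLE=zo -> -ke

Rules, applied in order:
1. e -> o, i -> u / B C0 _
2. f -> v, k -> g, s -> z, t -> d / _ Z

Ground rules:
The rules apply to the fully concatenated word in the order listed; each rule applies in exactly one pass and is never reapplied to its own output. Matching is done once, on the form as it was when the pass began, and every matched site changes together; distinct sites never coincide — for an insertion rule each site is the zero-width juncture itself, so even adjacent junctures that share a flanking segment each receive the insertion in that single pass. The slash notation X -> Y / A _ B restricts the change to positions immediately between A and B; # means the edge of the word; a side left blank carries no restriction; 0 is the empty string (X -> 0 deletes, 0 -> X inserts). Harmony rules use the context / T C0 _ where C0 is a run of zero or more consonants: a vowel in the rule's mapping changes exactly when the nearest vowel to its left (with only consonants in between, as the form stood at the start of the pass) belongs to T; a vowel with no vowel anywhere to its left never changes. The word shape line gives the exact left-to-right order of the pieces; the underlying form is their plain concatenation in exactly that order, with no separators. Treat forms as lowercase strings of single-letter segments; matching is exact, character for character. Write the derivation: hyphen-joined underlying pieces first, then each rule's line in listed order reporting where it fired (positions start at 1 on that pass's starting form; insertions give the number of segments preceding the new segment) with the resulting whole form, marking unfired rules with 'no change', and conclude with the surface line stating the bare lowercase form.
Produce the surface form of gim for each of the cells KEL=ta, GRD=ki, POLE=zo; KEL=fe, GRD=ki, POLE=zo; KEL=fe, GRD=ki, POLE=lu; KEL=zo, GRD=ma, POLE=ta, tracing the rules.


cell KEL=ta, GRD=ki, POLE=zo:
underlying: md-gim-to-ke
1. e -> o, i -> u / B C0 _: fires at position(s) 9: mdgimtoko
2. f -> v, k -> g, s -> z, t -> d / _ Z: no change
surface: mdgimtoko

cell KEL=fe, GRD=ki, POLE=zo:
underlying: uk-gim-to-ke
1. e -> o, i -> u / B C0 _: fires at position(s) 4, 9: ukgumtoko
2. f -> v, k -> g, s -> z, t -> d / _ Z: fires at position(s) 2: uggumtoko
surface: uggumtoko

cell KEL=fe, GRD=ki, POLE=lu:
underlying: uk-gim-to-ut
1. e -> o, i -> u / B C0 _: fires at position(s) 4: ukgumtout
2. f -> v, k -> g, s -> z, t -> d / _ Z: fires at position(s) 2: uggumtout
surface: uggumtout

cell KEL=zo, GRD=ma, POLE=ta:
underlying: ef-gim-be-pi
1. e -> o, i -> u / B C0 _: no change
2. f -> v, k -> g, s -> z, t -> d / _ Z: fires at position(s) 2: evgimbepi
surface: evgimbepi


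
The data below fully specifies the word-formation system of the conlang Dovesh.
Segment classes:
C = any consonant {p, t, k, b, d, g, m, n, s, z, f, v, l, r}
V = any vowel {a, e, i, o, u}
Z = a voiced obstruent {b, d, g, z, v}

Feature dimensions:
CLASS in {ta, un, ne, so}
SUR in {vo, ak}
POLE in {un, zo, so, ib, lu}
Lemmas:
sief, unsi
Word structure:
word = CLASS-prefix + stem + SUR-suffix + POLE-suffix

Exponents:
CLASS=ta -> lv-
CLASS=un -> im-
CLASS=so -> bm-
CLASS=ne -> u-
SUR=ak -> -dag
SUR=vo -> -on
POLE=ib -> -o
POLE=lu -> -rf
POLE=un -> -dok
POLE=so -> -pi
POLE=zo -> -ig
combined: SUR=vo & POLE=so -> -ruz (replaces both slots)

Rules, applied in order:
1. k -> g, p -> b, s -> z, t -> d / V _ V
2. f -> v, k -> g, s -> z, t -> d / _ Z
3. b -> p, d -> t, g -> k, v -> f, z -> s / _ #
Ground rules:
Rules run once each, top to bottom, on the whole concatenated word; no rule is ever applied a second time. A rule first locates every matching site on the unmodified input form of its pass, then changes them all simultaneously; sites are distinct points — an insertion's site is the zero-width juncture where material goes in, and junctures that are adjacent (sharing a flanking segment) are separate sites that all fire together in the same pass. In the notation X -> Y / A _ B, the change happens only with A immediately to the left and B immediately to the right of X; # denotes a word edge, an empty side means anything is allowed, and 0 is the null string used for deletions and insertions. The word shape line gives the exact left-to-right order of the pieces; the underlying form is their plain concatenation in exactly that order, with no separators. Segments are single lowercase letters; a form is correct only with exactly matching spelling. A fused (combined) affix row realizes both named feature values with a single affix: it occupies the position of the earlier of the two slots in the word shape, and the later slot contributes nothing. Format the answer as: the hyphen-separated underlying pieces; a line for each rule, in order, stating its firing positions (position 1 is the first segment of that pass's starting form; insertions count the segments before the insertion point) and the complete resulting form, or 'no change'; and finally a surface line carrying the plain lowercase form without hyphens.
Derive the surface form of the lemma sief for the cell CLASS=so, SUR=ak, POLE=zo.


underlying: bm-sief-dag-ig
1. k -> g, p -> b, s -> z, t -> d / V _ V: no change
2. f -> v, k -> g, s -> z, t -> d / _ Z: fires at position(s) 6: bmsievdagig
3. b -> p, d -> t, g -> k, v -> f, z -> s / _ #: fires at position(s) 11: bmsievdagik
surface: bmsievdagik


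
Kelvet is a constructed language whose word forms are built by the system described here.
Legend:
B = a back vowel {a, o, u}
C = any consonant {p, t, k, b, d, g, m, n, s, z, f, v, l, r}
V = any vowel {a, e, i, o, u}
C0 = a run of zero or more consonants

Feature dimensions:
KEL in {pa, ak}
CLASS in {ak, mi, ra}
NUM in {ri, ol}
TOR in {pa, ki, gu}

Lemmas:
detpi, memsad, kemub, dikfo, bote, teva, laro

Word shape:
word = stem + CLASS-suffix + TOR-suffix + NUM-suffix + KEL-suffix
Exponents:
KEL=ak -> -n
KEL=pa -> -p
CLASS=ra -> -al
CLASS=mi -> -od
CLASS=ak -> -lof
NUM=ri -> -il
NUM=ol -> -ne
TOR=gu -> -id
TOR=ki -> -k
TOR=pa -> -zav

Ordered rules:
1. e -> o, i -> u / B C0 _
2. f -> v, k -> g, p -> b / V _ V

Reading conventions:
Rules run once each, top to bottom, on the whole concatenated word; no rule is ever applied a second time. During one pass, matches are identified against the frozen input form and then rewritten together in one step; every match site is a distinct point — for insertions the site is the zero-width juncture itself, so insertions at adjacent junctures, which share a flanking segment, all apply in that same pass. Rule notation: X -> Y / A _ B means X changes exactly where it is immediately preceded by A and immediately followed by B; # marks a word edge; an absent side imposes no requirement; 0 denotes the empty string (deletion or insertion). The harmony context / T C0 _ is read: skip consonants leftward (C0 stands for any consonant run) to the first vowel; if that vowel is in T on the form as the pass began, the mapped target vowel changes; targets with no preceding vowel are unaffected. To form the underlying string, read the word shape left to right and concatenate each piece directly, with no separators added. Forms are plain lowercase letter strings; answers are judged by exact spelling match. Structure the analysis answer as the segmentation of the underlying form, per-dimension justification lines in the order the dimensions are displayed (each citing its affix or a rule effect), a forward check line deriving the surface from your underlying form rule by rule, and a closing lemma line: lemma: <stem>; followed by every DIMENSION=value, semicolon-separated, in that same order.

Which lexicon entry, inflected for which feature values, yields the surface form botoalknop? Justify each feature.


underlying: bote-al-k-ne-p
KEL=pa - signalled by the affix -p
CLASS=ra - signalled by the affix -al
NUM=ol - signalled by the affix -ne
TOR=ki - signalled by the affix -k
check: botealknep -> botoalknop -> botoalknop
lemma: bote; KEL=pa; CLASS=ra; NUM=ol; TOR=ki


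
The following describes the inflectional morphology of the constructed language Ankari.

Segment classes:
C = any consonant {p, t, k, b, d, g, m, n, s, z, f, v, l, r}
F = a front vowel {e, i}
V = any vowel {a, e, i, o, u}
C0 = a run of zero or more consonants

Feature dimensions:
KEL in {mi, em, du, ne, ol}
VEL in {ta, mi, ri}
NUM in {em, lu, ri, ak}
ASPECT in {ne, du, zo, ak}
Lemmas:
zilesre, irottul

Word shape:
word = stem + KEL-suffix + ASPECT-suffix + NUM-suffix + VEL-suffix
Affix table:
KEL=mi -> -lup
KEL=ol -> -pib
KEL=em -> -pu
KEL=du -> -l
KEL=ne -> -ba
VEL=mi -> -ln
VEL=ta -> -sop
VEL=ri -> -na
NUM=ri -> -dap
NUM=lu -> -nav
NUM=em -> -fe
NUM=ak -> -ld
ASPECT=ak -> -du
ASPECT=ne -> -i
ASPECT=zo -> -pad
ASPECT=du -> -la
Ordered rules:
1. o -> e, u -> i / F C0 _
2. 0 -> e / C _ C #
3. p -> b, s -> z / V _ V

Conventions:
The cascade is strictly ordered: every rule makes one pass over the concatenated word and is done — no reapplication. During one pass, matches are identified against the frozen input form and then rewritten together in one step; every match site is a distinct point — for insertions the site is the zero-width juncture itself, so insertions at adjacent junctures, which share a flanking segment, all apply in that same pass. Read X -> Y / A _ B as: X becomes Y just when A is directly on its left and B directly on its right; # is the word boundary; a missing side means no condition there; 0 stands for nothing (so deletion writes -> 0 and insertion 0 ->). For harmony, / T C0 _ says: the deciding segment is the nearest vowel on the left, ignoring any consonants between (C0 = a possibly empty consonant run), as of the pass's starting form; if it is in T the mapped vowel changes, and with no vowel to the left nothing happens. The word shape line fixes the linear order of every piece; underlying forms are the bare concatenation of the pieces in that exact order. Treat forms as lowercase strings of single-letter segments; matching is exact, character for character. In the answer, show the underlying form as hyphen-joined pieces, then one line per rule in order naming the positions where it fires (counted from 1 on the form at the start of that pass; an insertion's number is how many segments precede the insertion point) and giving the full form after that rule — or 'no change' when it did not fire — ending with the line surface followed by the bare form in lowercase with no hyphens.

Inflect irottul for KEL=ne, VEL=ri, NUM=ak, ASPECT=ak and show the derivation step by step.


underlying: irottul-ba-du-ld-na
1. o -> e, u -> i / F C0 _: fires at position(s) 3: irettulbaduldna
2. 0 -> e / C _ C #: no change
3. p -> b, s -> z / V _ V: no change
surface: irettulbaduldna


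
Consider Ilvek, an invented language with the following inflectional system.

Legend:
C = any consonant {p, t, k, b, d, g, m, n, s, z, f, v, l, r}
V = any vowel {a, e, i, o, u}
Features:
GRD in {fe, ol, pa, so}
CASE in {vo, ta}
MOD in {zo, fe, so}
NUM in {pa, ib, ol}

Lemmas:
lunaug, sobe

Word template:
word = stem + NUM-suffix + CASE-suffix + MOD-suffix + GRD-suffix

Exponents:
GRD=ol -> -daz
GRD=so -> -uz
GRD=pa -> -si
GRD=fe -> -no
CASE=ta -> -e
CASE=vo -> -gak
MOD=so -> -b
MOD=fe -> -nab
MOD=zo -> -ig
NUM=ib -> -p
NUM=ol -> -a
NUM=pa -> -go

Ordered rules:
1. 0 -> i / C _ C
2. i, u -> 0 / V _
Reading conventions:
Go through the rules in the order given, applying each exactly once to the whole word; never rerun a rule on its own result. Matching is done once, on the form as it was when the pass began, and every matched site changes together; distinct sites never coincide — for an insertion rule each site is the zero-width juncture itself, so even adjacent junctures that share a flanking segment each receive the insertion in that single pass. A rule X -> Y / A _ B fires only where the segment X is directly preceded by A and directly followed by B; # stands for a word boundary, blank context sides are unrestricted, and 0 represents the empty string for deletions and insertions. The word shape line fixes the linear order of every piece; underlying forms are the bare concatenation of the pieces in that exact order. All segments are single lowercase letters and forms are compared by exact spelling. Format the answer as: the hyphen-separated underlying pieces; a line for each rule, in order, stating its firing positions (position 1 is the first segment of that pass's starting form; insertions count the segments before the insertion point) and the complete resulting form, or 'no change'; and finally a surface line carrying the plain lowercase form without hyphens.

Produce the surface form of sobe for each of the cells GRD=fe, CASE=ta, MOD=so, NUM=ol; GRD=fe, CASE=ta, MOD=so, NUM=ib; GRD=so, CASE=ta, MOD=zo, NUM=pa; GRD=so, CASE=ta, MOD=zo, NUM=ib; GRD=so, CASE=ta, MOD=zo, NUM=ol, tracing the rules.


cell GRD=fe, CASE=ta, MOD=so, NUM=ol:
underlying: sobe-a-e-b-no
1. 0 -> i / C _ C: inserts after position(s) 7: sobeaebino
2. i, u -> 0 / V _: no change
surface: sobeaebino

cell GRD=fe, CASE=ta, MOD=so, NUM=ib:
underlying: sobe-p-e-b-no
1. 0 -> i / C _ C: inserts after position(s) 7: sobepebino
2. i, u -> 0 / V _: no change
surface: sobepebino

cell GRD=so, CASE=ta, MOD=zo, NUM=pa:
underlying: sobe-go-e-ig-uz
1. 0 -> i / C _ C: no change
2. i, u -> 0 / V _: fires at position(s) 8: sobegoeguz
surface: sobegoeguz

cell GRD=so, CASE=ta, MOD=zo, NUM=ib:
underlying: sobe-p-e-ig-uz
1. 0 -> i / C _ C: no change
2. i, u -> 0 / V _: fires at position(s) 7: sobepeguz
surface: sobepeguz

cell GRD=so, CASE=ta, MOD=zo, NUM=ol:
underlying: sobe-a-e-ig-uz
1. 0 -> i / C _ C: no change
2. i, u -> 0 / V _: fires at position(s) 7: sobeaeguz
surface: sobeaeguz


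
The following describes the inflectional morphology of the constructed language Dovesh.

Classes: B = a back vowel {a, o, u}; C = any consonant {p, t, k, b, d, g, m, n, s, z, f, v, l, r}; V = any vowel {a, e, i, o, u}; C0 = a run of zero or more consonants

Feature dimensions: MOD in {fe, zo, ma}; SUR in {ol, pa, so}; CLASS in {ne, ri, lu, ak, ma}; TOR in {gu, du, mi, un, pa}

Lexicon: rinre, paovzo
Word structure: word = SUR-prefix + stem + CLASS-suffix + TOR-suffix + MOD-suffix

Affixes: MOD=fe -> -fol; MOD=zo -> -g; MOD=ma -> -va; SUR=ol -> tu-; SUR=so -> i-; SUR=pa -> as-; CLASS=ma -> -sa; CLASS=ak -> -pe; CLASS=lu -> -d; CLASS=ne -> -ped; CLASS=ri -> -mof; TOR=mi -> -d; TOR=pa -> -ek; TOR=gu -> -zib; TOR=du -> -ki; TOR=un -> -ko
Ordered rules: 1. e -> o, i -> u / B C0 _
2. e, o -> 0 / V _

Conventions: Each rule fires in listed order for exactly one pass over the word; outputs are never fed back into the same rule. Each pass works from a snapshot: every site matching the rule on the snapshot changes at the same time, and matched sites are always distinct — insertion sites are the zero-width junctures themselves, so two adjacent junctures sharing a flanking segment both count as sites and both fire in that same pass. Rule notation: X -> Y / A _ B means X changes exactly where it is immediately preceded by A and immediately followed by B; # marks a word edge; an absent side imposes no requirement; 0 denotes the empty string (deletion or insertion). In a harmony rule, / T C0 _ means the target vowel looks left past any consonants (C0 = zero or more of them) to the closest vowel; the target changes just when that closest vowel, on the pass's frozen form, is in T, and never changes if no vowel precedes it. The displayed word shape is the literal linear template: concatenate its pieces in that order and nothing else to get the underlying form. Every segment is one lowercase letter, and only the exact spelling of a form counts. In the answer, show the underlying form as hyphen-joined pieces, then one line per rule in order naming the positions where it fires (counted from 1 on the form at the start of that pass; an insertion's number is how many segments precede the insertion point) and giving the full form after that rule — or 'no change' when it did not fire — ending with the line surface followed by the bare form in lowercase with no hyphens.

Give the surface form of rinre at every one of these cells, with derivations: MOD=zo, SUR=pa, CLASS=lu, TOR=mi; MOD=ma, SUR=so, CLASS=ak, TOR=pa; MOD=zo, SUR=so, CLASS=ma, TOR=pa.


cell MOD=zo, SUR=pa, CLASS=lu, TOR=mi:
underlying: as-rinre-d-d-g
1. e -> o, i -> u / B C0 _: fires at position(s) 4: asrunreddg
2. e, o -> 0 / V _: no change
surface: asrunreddg

cell MOD=ma, SUR=so, CLASS=ak, TOR=pa:
underlying: i-rinre-pe-ek-va
1. e -> o, i -> u / B C0 _: no change
2. e, o -> 0 / V _: fires at position(s) 9: irinrepekva
surface: irinrepekva

cell MOD=zo, SUR=so, CLASS=ma, TOR=pa:
underlying: i-rinre-sa-ek-g
1. e -> o, i -> u / B C0 _: fires at position(s) 9: irinresaokg
2. e, o -> 0 / V _: fires at position(s) 9: irinresakg
surface: irinresakg


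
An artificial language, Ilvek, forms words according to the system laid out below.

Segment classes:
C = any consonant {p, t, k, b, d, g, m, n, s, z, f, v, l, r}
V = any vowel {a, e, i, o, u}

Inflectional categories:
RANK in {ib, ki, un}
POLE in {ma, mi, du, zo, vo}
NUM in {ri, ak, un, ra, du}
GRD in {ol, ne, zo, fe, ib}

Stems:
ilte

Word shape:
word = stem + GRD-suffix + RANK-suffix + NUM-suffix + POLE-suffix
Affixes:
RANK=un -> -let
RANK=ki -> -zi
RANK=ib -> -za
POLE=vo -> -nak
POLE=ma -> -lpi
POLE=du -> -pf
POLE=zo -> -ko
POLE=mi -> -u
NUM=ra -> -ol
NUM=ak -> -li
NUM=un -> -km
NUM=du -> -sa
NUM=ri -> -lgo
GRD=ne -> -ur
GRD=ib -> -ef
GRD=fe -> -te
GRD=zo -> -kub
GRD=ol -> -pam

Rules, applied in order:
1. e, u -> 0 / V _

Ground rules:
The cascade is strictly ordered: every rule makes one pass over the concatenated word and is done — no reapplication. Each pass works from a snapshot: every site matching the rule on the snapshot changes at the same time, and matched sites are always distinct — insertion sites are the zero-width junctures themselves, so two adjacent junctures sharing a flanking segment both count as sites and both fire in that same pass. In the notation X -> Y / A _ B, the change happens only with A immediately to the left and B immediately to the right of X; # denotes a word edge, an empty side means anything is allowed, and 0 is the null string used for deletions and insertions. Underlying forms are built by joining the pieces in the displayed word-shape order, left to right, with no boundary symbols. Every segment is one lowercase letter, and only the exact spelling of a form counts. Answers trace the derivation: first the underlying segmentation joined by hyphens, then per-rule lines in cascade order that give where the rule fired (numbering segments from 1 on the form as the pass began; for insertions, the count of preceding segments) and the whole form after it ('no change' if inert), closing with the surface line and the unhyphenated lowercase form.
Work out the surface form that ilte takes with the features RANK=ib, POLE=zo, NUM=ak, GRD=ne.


underlying: ilte-ur-za-li-ko
1. e, u -> 0 / V _: fires at position(s) 5: ilterzaliko
surface: ilterzaliko


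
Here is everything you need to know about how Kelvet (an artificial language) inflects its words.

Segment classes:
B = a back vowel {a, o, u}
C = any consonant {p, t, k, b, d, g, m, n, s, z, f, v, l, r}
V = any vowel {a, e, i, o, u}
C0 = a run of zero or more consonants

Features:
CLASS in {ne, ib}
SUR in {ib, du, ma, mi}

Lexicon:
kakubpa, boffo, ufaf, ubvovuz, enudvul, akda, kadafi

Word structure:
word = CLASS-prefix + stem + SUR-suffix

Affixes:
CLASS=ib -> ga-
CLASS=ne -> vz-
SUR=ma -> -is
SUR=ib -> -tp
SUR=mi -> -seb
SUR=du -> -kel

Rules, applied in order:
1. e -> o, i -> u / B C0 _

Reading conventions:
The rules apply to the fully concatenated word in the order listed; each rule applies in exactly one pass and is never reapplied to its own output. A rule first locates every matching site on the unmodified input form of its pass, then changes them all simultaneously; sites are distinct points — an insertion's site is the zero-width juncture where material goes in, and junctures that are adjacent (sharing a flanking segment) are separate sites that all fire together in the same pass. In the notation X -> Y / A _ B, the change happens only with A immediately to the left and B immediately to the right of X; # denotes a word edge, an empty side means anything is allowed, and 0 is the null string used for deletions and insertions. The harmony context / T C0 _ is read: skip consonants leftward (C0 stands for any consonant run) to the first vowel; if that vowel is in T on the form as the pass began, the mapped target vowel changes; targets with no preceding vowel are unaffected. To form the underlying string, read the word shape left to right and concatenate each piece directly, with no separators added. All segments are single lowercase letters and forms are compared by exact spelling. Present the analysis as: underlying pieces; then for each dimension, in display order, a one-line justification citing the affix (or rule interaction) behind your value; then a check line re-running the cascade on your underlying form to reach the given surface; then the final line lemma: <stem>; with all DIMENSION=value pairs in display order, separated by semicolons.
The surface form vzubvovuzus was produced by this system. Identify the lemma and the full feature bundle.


underlying: vz-ubvovuz-is
CLASS=ne - signalled by the affix vz-
SUR=ma - signalled by the affix -is
check: vzubvovuzis -> vzubvovuzus
lemma: ubvovuz; CLASS=ne; SUR=ma


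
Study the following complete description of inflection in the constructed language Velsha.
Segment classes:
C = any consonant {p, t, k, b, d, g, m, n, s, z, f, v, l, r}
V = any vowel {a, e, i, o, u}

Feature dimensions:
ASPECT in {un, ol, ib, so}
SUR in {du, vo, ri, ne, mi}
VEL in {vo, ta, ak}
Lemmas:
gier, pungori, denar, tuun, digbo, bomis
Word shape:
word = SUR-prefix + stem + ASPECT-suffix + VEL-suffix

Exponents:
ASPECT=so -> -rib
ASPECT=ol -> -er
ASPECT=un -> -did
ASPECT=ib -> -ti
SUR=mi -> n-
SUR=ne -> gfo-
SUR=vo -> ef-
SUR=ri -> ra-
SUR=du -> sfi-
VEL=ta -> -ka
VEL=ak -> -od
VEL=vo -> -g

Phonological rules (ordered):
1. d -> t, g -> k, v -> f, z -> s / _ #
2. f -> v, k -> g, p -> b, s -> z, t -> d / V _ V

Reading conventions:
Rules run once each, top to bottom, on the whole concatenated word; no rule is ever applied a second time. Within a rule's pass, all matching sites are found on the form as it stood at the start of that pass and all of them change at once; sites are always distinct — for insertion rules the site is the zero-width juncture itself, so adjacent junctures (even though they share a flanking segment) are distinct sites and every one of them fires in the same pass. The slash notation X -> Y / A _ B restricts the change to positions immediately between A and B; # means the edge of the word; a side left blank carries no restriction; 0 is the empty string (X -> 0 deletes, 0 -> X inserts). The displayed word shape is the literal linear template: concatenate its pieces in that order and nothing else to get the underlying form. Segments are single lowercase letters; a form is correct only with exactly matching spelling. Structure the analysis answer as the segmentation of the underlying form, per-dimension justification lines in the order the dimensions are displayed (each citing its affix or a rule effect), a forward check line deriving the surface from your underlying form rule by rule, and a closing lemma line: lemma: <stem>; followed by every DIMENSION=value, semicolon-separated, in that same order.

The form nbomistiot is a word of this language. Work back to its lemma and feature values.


underlying: n-bomis-ti-od
ASPECT=ib - signalled by the affix -ti
SUR=mi - signalled by the affix n-
VEL=ak - signalled by the affix -od
check: nbomistiod -> nbomistiot -> nbomistiot
lemma: bomis; ASPECT=ib; SUR=mi; VEL=ak


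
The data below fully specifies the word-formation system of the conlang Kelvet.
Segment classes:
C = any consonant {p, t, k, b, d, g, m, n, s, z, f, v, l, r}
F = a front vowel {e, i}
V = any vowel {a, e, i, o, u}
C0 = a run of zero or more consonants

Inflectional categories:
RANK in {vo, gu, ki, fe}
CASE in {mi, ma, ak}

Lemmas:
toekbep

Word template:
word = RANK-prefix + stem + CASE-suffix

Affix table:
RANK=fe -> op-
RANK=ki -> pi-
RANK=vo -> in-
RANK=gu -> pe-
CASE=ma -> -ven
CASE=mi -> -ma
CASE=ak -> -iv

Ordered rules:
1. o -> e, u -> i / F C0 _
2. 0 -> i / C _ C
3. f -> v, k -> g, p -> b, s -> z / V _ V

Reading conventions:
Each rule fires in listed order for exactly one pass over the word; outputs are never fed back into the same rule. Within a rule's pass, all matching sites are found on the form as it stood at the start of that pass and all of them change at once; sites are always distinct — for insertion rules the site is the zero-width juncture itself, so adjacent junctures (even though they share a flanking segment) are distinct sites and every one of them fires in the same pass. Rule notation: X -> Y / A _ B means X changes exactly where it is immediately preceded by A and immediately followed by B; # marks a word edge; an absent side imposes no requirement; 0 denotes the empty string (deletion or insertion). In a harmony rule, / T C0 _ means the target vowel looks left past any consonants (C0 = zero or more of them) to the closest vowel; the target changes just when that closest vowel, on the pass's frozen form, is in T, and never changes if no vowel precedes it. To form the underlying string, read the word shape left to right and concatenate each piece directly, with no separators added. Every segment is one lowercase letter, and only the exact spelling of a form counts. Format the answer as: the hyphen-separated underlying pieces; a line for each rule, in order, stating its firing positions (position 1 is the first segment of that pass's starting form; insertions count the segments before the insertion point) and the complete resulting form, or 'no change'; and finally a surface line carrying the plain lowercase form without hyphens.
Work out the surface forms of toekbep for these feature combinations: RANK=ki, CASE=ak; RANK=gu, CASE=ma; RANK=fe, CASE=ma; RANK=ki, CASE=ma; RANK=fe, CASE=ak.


cell RANK=ki, CASE=ak:
underlying: pi-toekbep-iv
1. o -> e, u -> i / F C0 _: fires at position(s) 4: piteekbepiv
2. 0 -> i / C _ C: inserts after position(s) 6: piteekibepiv
3. f -> v, k -> g, p -> b, s -> z / V _ V: fires at position(s) 6, 10: piteegibebiv
surface: piteegibebiv

cell RANK=gu, CASE=ma:
underlying: pe-toekbep-ven
1. o -> e, u -> i / F C0 _: fires at position(s) 4: peteekbepven
2. 0 -> i / C _ C: inserts after position(s) 6, 9: peteekibepiven
3. f -> v, k -> g, p -> b, s -> z / V _ V: fires at position(s) 6, 10: peteegibebiven
surface: peteegibebiven

cell RANK=fe, CASE=ma:
underlying: op-toekbep-ven
1. o -> e, u -> i / F C0 _: no change
2. 0 -> i / C _ C: inserts after position(s) 2, 6, 9: opitoekibepiven
3. f -> v, k -> g, p -> b, s -> z / V _ V: fires at position(s) 2, 7, 11: obitoegibebiven
surface: obitoegibebiven

cell RANK=ki, CASE=ma:
underlying: pi-toekbep-ven
1. o -> e, u -> i / F C0 _: fires at position(s) 4: piteekbepven
2. 0 -> i / C _ C: inserts after position(s) 6, 9: piteekibepiven
3. f -> v, k -> g, p -> b, s -> z / V _ V: fires at position(s) 6, 10: piteegibebiven
surface: piteegibebiven

cell RANK=fe, CASE=ak:
underlying: op-toekbep-iv
1. o -> e, u -> i / F C0 _: no change
2. 0 -> i / C _ C: inserts after position(s) 2, 6: opitoekibepiv
3. f -> v, k -> g, p -> b, s -> z / V _ V: fires at position(s) 2, 7, 11: obitoegibebiv
surface: obitoegibebiv


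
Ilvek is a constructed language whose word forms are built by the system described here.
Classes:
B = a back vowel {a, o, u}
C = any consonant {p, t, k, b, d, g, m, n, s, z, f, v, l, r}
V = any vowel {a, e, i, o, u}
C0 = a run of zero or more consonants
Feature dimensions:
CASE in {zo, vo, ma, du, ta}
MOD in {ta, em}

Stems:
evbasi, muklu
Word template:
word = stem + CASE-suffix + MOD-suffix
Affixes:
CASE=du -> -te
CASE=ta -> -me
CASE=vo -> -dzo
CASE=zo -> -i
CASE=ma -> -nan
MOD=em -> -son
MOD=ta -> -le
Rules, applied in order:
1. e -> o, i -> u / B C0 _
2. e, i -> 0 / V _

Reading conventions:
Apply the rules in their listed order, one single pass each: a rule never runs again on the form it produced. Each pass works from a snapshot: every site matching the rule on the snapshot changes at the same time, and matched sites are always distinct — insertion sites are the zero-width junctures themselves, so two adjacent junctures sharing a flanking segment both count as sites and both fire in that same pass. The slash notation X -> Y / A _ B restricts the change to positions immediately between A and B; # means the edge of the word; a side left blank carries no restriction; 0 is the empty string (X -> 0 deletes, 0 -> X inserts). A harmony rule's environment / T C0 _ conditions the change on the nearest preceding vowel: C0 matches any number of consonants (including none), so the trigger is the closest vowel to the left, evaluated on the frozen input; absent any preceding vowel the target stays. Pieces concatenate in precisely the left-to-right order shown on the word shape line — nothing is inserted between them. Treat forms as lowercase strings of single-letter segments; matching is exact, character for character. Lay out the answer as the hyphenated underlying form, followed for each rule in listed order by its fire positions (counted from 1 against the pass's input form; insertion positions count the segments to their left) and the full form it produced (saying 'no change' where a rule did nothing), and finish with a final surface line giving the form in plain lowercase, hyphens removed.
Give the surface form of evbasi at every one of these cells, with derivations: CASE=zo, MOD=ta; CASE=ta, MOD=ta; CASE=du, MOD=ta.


cell CASE=zo, MOD=ta:
underlying: evbasi-i-le
1. e -> o, i -> u / B C0 _: fires at position(s) 6: evbasuile
2. e, i -> 0 / V _: fires at position(s) 7: evbasule
surface: evbasule

cell CASE=ta, MOD=ta:
underlying: evbasi-me-le
1. e -> o, i -> u / B C0 _: fires at position(s) 6: evbasumele
2. e, i -> 0 / V _: no change
surface: evbasumele

cell CASE=du, MOD=ta:
underlying: evbasi-te-le
1. e -> o, i -> u / B C0 _: fires at position(s) 6: evbasutele
2. e, i -> 0 / V _: no change
surface: evbasutele


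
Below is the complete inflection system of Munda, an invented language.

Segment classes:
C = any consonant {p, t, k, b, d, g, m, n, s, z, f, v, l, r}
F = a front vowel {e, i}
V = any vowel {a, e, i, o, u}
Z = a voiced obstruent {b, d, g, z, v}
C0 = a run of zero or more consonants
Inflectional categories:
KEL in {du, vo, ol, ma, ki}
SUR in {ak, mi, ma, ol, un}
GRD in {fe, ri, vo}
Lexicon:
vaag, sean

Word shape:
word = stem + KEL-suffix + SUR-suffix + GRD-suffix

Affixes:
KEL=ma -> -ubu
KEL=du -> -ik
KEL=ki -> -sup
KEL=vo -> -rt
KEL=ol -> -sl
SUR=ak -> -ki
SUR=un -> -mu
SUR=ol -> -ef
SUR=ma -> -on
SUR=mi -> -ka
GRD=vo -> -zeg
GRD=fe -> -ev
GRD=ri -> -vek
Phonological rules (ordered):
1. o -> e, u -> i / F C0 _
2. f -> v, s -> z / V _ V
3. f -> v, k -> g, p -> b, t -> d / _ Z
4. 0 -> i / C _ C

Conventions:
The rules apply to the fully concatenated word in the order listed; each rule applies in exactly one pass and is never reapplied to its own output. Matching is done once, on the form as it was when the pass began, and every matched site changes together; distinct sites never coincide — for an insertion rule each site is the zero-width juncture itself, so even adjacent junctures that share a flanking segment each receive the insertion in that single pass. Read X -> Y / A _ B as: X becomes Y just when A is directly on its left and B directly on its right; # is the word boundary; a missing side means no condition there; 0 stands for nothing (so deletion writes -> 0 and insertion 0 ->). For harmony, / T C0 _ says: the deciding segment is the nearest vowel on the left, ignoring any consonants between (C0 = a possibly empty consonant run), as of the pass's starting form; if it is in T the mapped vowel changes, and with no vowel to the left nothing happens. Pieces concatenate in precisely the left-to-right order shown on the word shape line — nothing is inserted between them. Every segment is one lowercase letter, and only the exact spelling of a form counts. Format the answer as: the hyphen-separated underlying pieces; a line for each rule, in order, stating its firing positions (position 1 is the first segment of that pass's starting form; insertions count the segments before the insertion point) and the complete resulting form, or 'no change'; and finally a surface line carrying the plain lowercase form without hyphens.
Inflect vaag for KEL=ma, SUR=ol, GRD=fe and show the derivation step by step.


underlying: vaag-ubu-ef-ev
1. o -> e, u -> i / F C0 _: no change
2. f -> v, s -> z / V _ V: fires at position(s) 9: vaagubuevev
3. f -> v, k -> g, p -> b, t -> d / _ Z: no change
4. 0 -> i / C _ C: no change
surface: vaagubuevev


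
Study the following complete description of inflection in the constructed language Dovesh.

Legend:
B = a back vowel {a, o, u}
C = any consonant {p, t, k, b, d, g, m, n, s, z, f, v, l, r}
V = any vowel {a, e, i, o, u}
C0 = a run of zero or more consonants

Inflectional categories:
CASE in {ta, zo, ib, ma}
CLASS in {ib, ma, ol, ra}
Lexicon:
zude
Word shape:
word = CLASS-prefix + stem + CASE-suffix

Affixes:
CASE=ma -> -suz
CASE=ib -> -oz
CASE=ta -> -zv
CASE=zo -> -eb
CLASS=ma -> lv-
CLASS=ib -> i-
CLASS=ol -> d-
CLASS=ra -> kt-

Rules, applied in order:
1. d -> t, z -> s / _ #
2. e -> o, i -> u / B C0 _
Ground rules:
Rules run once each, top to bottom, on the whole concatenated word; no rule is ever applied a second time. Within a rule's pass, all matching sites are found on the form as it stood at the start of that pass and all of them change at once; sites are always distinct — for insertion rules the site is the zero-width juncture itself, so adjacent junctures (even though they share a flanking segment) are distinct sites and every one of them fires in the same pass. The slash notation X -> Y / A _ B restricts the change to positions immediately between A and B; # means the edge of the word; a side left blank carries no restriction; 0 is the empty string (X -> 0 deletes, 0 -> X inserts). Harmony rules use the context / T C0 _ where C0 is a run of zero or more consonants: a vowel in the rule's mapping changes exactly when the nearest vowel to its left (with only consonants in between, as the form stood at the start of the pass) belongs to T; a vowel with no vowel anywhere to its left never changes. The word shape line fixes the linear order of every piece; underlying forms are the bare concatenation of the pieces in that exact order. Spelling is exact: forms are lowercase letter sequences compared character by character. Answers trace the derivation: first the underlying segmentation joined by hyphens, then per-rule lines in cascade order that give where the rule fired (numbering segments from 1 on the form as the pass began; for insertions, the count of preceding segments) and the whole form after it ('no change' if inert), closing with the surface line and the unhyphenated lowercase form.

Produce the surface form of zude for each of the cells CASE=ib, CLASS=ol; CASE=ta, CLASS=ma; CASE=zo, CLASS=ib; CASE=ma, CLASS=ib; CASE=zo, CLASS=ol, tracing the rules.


cell CASE=ib, CLASS=ol:
underlying: d-zude-oz
1. d -> t, z -> s / _ #: fires at position(s) 7: dzudeos
2. e -> o, i -> u / B C0 _: fires at position(s) 5: dzudoos
surface: dzudoos

cell CASE=ta, CLASS=ma:
underlying: lv-zude-zv
1. d -> t, z -> s / _ #: no change
2. e -> o, i -> u / B C0 _: fires at position(s) 6: lvzudozv
surface: lvzudozv

cell CASE=zo, CLASS=ib:
underlying: i-zude-eb
1. d -> t, z -> s / _ #: no change
2. e -> o, i -> u / B C0 _: fires at position(s) 5: izudoeb
surface: izudoeb

cell CASE=ma, CLASS=ib:
underlying: i-zude-suz
1. d -> t, z -> s / _ #: fires at position(s) 8: izudesus
2. e -> o, i -> u / B C0 _: fires at position(s) 5: izudosus
surface: izudosus

cell CASE=zo, CLASS=ol:
underlying: d-zude-eb
1. d -> t, z -> s / _ #: no change
2. e -> o, i -> u / B C0 _: fires at position(s) 5: dzudoeb
surface: dzudoeb


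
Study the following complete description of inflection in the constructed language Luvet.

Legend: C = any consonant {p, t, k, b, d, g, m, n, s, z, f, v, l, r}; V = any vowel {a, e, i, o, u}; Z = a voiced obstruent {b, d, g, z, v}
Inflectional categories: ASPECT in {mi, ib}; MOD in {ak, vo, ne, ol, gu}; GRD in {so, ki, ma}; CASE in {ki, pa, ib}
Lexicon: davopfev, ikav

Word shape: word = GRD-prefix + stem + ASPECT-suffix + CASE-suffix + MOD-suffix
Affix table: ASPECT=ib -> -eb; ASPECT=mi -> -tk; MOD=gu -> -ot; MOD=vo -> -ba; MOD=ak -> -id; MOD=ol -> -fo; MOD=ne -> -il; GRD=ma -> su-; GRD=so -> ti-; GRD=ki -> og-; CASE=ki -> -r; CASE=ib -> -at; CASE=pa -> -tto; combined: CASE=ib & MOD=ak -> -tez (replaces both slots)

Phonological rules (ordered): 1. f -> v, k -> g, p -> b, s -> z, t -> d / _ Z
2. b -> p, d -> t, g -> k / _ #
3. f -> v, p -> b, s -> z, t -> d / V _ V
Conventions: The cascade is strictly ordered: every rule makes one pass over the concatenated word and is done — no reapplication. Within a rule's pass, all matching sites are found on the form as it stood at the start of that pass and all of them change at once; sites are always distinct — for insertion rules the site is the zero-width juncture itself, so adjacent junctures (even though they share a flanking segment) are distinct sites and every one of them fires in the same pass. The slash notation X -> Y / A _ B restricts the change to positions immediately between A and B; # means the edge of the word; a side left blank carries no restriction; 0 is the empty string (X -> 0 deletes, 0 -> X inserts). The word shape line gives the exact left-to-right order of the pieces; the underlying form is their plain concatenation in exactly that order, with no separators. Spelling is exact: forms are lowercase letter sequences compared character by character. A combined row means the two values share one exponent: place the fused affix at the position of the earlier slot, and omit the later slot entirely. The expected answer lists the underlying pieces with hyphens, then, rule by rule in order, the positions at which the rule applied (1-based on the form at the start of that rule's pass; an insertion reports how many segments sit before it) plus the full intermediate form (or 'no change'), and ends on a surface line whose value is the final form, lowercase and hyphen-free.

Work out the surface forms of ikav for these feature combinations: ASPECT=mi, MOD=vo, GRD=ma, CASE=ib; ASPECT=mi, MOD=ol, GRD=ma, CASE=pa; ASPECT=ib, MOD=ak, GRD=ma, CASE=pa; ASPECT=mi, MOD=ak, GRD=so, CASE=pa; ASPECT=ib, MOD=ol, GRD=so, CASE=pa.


cell ASPECT=mi, MOD=vo, GRD=ma, CASE=ib:
underlying: su-ikav-tk-at-ba
1. f -> v, k -> g, p -> b, s -> z, t -> d / _ Z: fires at position(s) 10: suikavtkadba
2. b -> p, d -> t, g -> k / _ #: no change
3. f -> v, p -> b, s -> z, t -> d / V _ V: no change
surface: suikavtkadba

cell ASPECT=mi, MOD=ol, GRD=ma, CASE=pa:
underlying: su-ikav-tk-tto-fo
1. f -> v, k -> g, p -> b, s -> z, t -> d / _ Z: no change
2. b -> p, d -> t, g -> k / _ #: no change
3. f -> v, p -> b, s -> z, t -> d / V _ V: fires at position(s) 12: suikavtkttovo
surface: suikavtkttovo

cell ASPECT=ib, MOD=ak, GRD=ma, CASE=pa:
underlying: su-ikav-eb-tto-id
1. f -> v, k -> g, p -> b, s -> z, t -> d / _ Z: no change
2. b -> p, d -> t, g -> k / _ #: fires at position(s) 13: suikavebttoit
3. f -> v, p -> b, s -> z, t -> d / V _ V: no change
surface: suikavebttoit

cell ASPECT=mi, MOD=ak, GRD=so, CASE=pa:
underlying: ti-ikav-tk-tto-id
1. f -> v, k -> g, p -> b, s -> z, t -> d / _ Z: no change
2. b -> p, d -> t, g -> k / _ #: fires at position(s) 13: tiikavtkttoit
3. f -> v, p -> b, s -> z, t -> d / V _ V: no change
surface: tiikavtkttoit

cell ASPECT=ib, MOD=ol, GRD=so, CASE=pa:
underlying: ti-ikav-eb-tto-fo
1. f -> v, k -> g, p -> b, s -> z, t -> d / _ Z: no change
2. b -> p, d -> t, g -> k / _ #: no change
3. f -> v, p -> b, s -> z, t -> d / V _ V: fires at position(s) 12: tiikavebttovo
surface: tiikavebttovo
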